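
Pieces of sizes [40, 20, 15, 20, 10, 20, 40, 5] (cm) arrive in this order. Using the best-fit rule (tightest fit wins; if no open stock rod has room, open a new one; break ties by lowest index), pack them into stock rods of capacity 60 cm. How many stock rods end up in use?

  40 → stock rod 1 (new)  [load 40/60]
  20 → stock rod 1  [load 60/60]
  15 → stock rod 2 (new)  [load 15/60]
  20 → stock rod 2  [load 35/60]
  10 → stock rod 2  [load 45/60]
  20 → stock rod 3 (new)  [load 20/60]
  40 → stock rod 3  [load 60/60]
  5 → stock rod 2  [load 50/60]
3 stock rods opened.

3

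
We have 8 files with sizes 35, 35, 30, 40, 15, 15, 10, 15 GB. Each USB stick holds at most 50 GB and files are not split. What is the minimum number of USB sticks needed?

4

Total = 40 + 35 + 35 + 30 + 15 + 15 + 15 + 10 = 195 GB.
Lower bound: ⌈195/50⌉ = 4 USB sticks.
A packing using 4 USB sticks:
  USB stick 1: 40 + 10 = 50
  USB stick 2: 35 + 15 = 50
  USB stick 3: 35 + 15 = 50
  USB stick 4: 30 + 15 = 45
This matches the lower bound, so 4 is optimal.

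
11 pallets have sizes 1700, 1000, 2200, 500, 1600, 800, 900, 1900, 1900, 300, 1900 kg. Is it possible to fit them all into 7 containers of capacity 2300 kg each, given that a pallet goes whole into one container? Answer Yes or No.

No

Total = 14700 kg; ⌈14700/2300⌉ = 7.
The bound of 7 does not rule out 7, but exhaustive search shows no assignment into 7 containers of capacity 2300 kg exists — the minimum is 8.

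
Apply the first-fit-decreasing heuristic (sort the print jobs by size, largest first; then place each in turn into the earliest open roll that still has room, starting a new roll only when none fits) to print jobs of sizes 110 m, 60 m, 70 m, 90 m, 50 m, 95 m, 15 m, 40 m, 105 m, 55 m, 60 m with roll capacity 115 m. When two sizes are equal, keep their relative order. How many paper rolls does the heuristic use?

Sorted descending: 110, 105, 95, 90, 70, 60, 60, 55, 50, 40, 15.
  110 → roll 1 (new)  [load 110/115]
  105 → roll 2 (new)  [load 105/115]
  95 → roll 3 (new)  [load 95/115]
  90 → roll 4 (new)  [load 90/115]
  70 → roll 5 (new)  [load 70/115]
  60 → roll 6 (new)  [load 60/115]
  60 → roll 7 (new)  [load 60/115]
  55 → roll 6  [load 115/115]
  50 → roll 7  [load 110/115]
  40 → roll 5  [load 110/115]
  15 → roll 3  [load 110/115]
7 paper rolls opened.

7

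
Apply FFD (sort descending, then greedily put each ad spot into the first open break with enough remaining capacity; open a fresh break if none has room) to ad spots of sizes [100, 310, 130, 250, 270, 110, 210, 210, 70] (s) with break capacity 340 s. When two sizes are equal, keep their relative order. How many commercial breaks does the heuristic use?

6

Sorted descending: 310, 270, 250, 210, 210, 130, 110, 100, 70.
  310 → break 1 (new)  [load 310/340]
  270 → break 2 (new)  [load 270/340]
  250 → break 3 (new)  [load 250/340]
  210 → break 4 (new)  [load 210/340]
  210 → break 5 (new)  [load 210/340]
  130 → break 4  [load 340/340]
  110 → break 5  [load 320/340]
  100 → break 6 (new)  [load 100/340]
  70 → break 2  [load 340/340]
6 commercial breaks opened.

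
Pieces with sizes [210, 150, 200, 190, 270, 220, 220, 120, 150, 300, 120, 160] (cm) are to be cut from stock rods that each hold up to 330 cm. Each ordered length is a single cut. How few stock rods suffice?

9

Total = 300 + 270 + 220 + 220 + 210 + 200 + 190 + 160 + 150 + 150 + 120 + 120 = 2310 cm.
Lower bound: ⌈2310/330⌉ = 7 stock rods.
A packing using 9 stock rods:
  stock rod 1: 300 = 300
  stock rod 2: 270 = 270
  stock rod 3: 220 = 220
  stock rod 4: 220 = 220
  stock rod 5: 210 + 120 = 330
  stock rod 6: 200 + 120 = 320
  stock rod 7: 190 = 190
  stock rod 8: 160 + 150 = 310
  stock rod 9: 150 = 150
No arrangement into 8 stock rods stays within capacity, so 9 is optimal.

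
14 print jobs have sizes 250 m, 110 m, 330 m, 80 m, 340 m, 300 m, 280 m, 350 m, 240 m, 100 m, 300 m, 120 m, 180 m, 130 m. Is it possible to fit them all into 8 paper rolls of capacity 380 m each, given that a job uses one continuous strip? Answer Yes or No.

Total = 3110 m; ⌈3110/380⌉ = 9.
At least 9 paper rolls are required, but only 8 are allowed.

No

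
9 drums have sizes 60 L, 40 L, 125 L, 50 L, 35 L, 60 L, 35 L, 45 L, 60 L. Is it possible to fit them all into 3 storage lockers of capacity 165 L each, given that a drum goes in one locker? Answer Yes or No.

No

Total = 510 L; ⌈510/165⌉ = 4.
At least 4 storage lockers are required, but only 3 are allowed.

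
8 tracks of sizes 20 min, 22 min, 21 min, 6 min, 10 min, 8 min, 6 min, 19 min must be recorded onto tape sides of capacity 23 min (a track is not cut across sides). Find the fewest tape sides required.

6

Total = 22 + 21 + 20 + 19 + 10 + 8 + 6 + 6 = 112 min.
Lower bound: ⌈112/23⌉ = 5 tape sides.
A packing using 6 tape sides:
  side 1: 22 = 22
  side 2: 21 = 21
  side 3: 20 = 20
  side 4: 19 = 19
  side 5: 10 + 8 = 18
  side 6: 6 + 6 = 12
No arrangement into 5 tape sides stays within capacity, so 6 is optimal.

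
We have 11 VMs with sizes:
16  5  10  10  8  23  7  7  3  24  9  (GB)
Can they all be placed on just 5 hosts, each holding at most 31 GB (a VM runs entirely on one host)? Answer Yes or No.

Yes

A valid assignment using 4 hosts:
  host 1: 24 + 7 = 31
  host 2: 23 + 8 = 31
  host 3: 16 + 10 + 5 = 31
  host 4: 10 + 9 + 7 + 3 = 29
That uses only 4 ≤ 5, so 5 hosts are enough.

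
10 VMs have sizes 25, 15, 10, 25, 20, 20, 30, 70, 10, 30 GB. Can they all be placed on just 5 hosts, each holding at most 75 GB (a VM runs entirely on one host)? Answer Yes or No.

Yes

A valid assignment using 4 hosts:
  host 1: 70 = 70
  host 2: 30 + 30 + 15 = 75
  host 3: 25 + 25 + 20 = 70
  host 4: 20 + 10 + 10 = 40
That uses only 4 ≤ 5, so 5 hosts are enough.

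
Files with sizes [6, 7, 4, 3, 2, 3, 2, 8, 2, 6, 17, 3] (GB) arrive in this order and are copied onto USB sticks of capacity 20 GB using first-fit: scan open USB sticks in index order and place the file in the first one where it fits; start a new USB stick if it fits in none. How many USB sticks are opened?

  6 → USB stick 1 (new)  [load 6/20]
  7 → USB stick 1  [load 13/20]
  4 → USB stick 1  [load 17/20]
  3 → USB stick 1  [load 20/20]
  2 → USB stick 2 (new)  [load 2/20]
  3 → USB stick 2  [load 5/20]
  2 → USB stick 2  [load 7/20]
  8 → USB stick 2  [load 15/20]
  2 → USB stick 2  [load 17/20]
  6 → USB stick 3 (new)  [load 6/20]
  17 → USB stick 4 (new)  [load 17/20]
  3 → USB stick 2  [load 20/20]
4 USB sticks opened.

4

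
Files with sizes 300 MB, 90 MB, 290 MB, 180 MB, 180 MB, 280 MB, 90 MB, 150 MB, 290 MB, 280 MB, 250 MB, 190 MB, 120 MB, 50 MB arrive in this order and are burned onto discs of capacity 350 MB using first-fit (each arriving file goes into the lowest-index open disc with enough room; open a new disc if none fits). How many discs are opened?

  300 → disc 1 (new)  [load 300/350]
  90 → disc 2 (new)  [load 90/350]
  290 → disc 3 (new)  [load 290/350]
  180 → disc 2  [load 270/350]
  180 → disc 4 (new)  [load 180/350]
  280 → disc 5 (new)  [load 280/350]
  90 → disc 4  [load 270/350]
  150 → disc 6 (new)  [load 150/350]
  290 → disc 7 (new)  [load 290/350]
  280 → disc 8 (new)  [load 280/350]
  250 → disc 9 (new)  [load 250/350]
  190 → disc 6  [load 340/350]
  120 → disc 10 (new)  [load 120/350]
  50 → disc 1  [load 350/350]
10 discs opened.

10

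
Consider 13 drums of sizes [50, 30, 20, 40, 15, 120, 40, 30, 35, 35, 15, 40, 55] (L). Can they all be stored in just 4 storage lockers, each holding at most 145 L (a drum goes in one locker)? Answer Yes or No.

Yes

A valid assignment using 4 storage lockers:
  locker 1: 120 + 20 = 140
  locker 2: 55 + 50 + 40 = 145
  locker 3: 40 + 40 + 35 + 30 = 145
  locker 4: 35 + 30 + 15 + 15 = 95
Every load is within 145 L, so 4 storage lockers suffice.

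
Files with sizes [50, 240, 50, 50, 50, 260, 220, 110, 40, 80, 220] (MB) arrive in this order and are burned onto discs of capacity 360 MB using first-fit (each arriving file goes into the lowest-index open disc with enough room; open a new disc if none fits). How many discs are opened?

4

  50 → disc 1 (new)  [load 50/360]
  240 → disc 1  [load 290/360]
  50 → disc 1  [load 340/360]
  50 → disc 2 (new)  [load 50/360]
  50 → disc 2  [load 100/360]
  260 → disc 2  [load 360/360]
  220 → disc 3 (new)  [load 220/360]
  110 → disc 3  [load 330/360]
  40 → disc 4 (new)  [load 40/360]
  80 → disc 4  [load 120/360]
  220 → disc 4  [load 340/360]
4 discs opened.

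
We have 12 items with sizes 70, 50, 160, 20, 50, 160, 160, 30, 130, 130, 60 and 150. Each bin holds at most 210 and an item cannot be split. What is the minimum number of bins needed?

6

Total = 160 + 160 + 160 + 150 + 130 + 130 + 70 + 60 + 50 + 50 + 30 + 20 = 1170.
Lower bound: ⌈1170/210⌉ = 6 bins.
A packing using 6 bins:
  bin 1: 160 + 50 = 210
  bin 2: 160 + 50 = 210
  bin 3: 160 + 30 + 20 = 210
  bin 4: 150 + 60 = 210
  bin 5: 130 + 70 = 200
  bin 6: 130 = 130
This matches the lower bound, so 6 is optimal.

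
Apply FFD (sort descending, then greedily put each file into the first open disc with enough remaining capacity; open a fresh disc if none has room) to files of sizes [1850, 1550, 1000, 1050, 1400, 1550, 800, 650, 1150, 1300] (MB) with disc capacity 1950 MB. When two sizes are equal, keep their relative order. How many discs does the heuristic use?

8

Sorted descending: 1850, 1550, 1550, 1400, 1300, 1150, 1050, 1000, 800, 650.
  1850 → disc 1 (new)  [load 1850/1950]
  1550 → disc 2 (new)  [load 1550/1950]
  1550 → disc 3 (new)  [load 1550/1950]
  1400 → disc 4 (new)  [load 1400/1950]
  1300 → disc 5 (new)  [load 1300/1950]
  1150 → disc 6 (new)  [load 1150/1950]
  1050 → disc 7 (new)  [load 1050/1950]
  1000 → disc 8 (new)  [load 1000/1950]
  800 → disc 6  [load 1950/1950]
  650 → disc 5  [load 1950/1950]
8 discs opened.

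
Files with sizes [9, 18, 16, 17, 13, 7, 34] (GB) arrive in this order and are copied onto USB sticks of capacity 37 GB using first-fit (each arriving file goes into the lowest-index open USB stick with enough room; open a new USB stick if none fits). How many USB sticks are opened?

4

  9 → USB stick 1 (new)  [load 9/37]
  18 → USB stick 1  [load 27/37]
  16 → USB stick 2 (new)  [load 16/37]
  17 → USB stick 2  [load 33/37]
  13 → USB stick 3 (new)  [load 13/37]
  7 → USB stick 1  [load 34/37]
  34 → USB stick 4 (new)  [load 34/37]
4 USB sticks opened.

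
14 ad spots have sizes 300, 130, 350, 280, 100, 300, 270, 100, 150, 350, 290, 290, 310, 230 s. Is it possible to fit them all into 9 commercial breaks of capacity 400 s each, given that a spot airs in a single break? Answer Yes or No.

No

Total = 3450 s; ⌈3450/400⌉ = 9.
10 ad spots each exceed half the capacity and cannot share a break, forcing at least 10 commercial breaks.
At least 10 commercial breaks are required, but only 9 are allowed.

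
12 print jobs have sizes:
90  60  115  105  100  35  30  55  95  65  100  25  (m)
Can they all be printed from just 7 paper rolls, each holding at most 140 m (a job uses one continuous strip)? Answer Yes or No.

Total = 875 m; ⌈875/140⌉ = 7.
The bound of 7 does not rule out 7, but exhaustive search shows no assignment into 7 paper rolls of capacity 140 m exists — the minimum is 8.

No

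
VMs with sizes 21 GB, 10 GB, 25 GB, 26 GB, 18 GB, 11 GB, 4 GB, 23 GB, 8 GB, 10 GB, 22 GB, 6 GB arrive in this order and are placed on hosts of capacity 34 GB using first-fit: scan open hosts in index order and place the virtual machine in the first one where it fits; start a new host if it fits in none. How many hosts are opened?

  21 → host 1 (new)  [load 21/34]
  10 → host 1  [load 31/34]
  25 → host 2 (new)  [load 25/34]
  26 → host 3 (new)  [load 26/34]
  18 → host 4 (new)  [load 18/34]
  11 → host 4  [load 29/34]
  4 → host 2  [load 29/34]
  23 → host 5 (new)  [load 23/34]
  8 → host 3  [load 34/34]
  10 → host 5  [load 33/34]
  22 → host 6 (new)  [load 22/34]
  6 → host 6  [load 28/34]
6 hosts opened.

6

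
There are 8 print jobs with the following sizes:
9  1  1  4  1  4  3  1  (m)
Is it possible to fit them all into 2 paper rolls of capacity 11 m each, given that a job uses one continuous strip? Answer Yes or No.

No

Total = 24 m; ⌈24/11⌉ = 3.
At least 3 paper rolls are required, but only 2 are allowed.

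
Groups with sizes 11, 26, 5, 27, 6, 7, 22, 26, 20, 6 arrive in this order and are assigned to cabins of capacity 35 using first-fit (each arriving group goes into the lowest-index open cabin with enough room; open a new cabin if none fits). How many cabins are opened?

  11 → cabin 1 (new)  [load 11/35]
  26 → cabin 2 (new)  [load 26/35]
  5 → cabin 1  [load 16/35]
  27 → cabin 3 (new)  [load 27/35]
  6 → cabin 1  [load 22/35]
  7 → cabin 1  [load 29/35]
  22 → cabin 4 (new)  [load 22/35]
  26 → cabin 5 (new)  [load 26/35]
  20 → cabin 6 (new)  [load 20/35]
  6 → cabin 1  [load 35/35]
6 cabins opened.

6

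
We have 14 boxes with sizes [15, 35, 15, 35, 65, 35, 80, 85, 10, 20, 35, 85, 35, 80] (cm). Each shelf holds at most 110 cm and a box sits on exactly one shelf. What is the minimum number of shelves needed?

Total = 85 + 85 + 80 + 80 + 65 + 35 + 35 + 35 + 35 + 35 + 20 + 15 + 15 + 10 = 630 cm.
Lower bound: ⌈630/110⌉ = 6 shelves.
A packing using 7 shelves:
  shelf 1: 85 + 20 = 105
  shelf 2: 85 + 15 + 10 = 110
  shelf 3: 80 + 15 = 95
  shelf 4: 80 = 80
  shelf 5: 65 + 35 = 100
  shelf 6: 35 + 35 + 35 = 105
  shelf 7: 35 = 35
No arrangement into 6 shelves stays within capacity, so 7 is optimal.

7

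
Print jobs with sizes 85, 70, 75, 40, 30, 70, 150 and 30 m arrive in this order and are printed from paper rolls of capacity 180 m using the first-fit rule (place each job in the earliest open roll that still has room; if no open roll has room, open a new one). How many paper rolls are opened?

  85 → roll 1 (new)  [load 85/180]
  70 → roll 1  [load 155/180]
  75 → roll 2 (new)  [load 75/180]
  40 → roll 2  [load 115/180]
  30 → roll 2  [load 145/180]
  70 → roll 3 (new)  [load 70/180]
  150 → roll 4 (new)  [load 150/180]
  30 → roll 2  [load 175/180]
4 paper rolls opened.

4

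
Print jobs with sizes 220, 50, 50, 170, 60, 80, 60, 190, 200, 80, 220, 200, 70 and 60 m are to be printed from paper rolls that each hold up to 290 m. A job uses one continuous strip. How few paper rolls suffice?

6

Total = 220 + 220 + 200 + 200 + 190 + 170 + 80 + 80 + 70 + 60 + 60 + 60 + 50 + 50 = 1710 m.
Lower bound: ⌈1710/290⌉ = 6 paper rolls.
A packing using 6 paper rolls:
  roll 1: 220 + 70 = 290
  roll 2: 220 + 60 = 280
  roll 3: 200 + 80 = 280
  roll 4: 200 + 80 = 280
  roll 5: 190 + 50 + 50 = 290
  roll 6: 170 + 60 + 60 = 290
This matches the lower bound, so 6 is optimal.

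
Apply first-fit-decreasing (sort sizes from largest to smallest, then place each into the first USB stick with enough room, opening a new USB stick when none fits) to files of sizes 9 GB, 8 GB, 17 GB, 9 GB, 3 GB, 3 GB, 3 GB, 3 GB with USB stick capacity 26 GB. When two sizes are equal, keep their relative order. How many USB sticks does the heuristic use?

Sorted descending: 17, 9, 9, 8, 3, 3, 3, 3.
  17 → USB stick 1 (new)  [load 17/26]
  9 → USB stick 1  [load 26/26]
  9 → USB stick 2 (new)  [load 9/26]
  8 → USB stick 2  [load 17/26]
  3 → USB stick 2  [load 20/26]
  3 → USB stick 2  [load 23/26]
  3 → USB stick 2  [load 26/26]
  3 → USB stick 3 (new)  [load 3/26]
3 USB sticks opened.

3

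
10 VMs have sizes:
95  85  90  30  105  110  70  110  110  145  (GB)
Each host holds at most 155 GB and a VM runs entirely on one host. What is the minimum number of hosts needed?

8

Total = 145 + 110 + 110 + 110 + 105 + 95 + 90 + 85 + 70 + 30 = 950 GB.
Lower bound: ⌈950/155⌉ = 7 hosts.
Also, 8 VMs each exceed 155/2 GB, and no two of those can share a host, so at least 8 hosts are needed.
A packing using 8 hosts:
  host 1: 145 = 145
  host 2: 110 + 30 = 140
  host 3: 110 = 110
  host 4: 110 = 110
  host 5: 105 = 105
  host 6: 95 = 95
  host 7: 90 = 90
  host 8: 85 + 70 = 155
This matches the lower bound, so 8 is optimal.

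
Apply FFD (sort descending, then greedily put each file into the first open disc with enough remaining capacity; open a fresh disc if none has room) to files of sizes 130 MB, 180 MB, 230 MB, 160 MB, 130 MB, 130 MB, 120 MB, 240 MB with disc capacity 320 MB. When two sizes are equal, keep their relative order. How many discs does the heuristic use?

5

Sorted descending: 240, 230, 180, 160, 130, 130, 130, 120.
  240 → disc 1 (new)  [load 240/320]
  230 → disc 2 (new)  [load 230/320]
  180 → disc 3 (new)  [load 180/320]
  160 → disc 4 (new)  [load 160/320]
  130 → disc 3  [load 310/320]
  130 → disc 4  [load 290/320]
  130 → disc 5 (new)  [load 130/320]
  120 → disc 5  [load 250/320]
5 discs opened.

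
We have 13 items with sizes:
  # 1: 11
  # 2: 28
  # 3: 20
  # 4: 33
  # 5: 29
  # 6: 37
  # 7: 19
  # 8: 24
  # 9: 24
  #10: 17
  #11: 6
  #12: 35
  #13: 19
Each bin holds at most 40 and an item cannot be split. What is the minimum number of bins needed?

Total = 37 + 35 + 33 + 29 + 28 + 24 + 24 + 20 + 19 + 19 + 17 + 11 + 6 = 302.
Lower bound: ⌈302/40⌉ = 8 bins.
A packing using 9 bins:
  bin 1: 37 = 37
  bin 2: 35 = 35
  bin 3: 33 + 6 = 39
  bin 4: 29 + 11 = 40
  bin 5: 28 = 28
  bin 6: 24 = 24
  bin 7: 24 = 24
  bin 8: 20 + 19 = 39
  bin 9: 19 + 17 = 36
No arrangement into 8 bins stays within capacity, so 9 is optimal.

9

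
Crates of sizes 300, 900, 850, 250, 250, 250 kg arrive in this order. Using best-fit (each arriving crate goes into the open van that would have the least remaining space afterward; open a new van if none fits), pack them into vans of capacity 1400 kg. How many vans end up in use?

3

  300 → van 1 (new)  [load 300/1400]
  900 → van 1  [load 1200/1400]
  850 → van 2 (new)  [load 850/1400]
  250 → van 2  [load 1100/1400]
  250 → van 2  [load 1350/1400]
  250 → van 3 (new)  [load 250/1400]
3 vans opened.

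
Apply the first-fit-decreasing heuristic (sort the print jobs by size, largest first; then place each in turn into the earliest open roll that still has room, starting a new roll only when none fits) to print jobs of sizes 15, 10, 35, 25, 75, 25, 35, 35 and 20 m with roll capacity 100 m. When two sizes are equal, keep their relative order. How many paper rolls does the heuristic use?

Sorted descending: 75, 35, 35, 35, 25, 25, 20, 15, 10.
  75 → roll 1 (new)  [load 75/100]
  35 → roll 2 (new)  [load 35/100]
  35 → roll 2  [load 70/100]
  35 → roll 3 (new)  [load 35/100]
  25 → roll 1  [load 100/100]
  25 → roll 2  [load 95/100]
  20 → roll 3  [load 55/100]
  15 → roll 3  [load 70/100]
  10 → roll 3  [load 80/100]
3 paper rolls opened.

3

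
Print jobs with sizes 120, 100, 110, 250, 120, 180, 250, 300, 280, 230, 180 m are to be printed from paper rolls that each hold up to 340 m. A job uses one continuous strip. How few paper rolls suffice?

8

Total = 300 + 280 + 250 + 250 + 230 + 180 + 180 + 120 + 120 + 110 + 100 = 2120 m.
Lower bound: ⌈2120/340⌉ = 7 paper rolls.
A packing using 8 paper rolls:
  roll 1: 300 = 300
  roll 2: 280 = 280
  roll 3: 250 = 250
  roll 4: 250 = 250
  roll 5: 230 + 110 = 340
  roll 6: 180 + 120 = 300
  roll 7: 180 + 120 = 300
  roll 8: 100 = 100
No arrangement into 7 paper rolls stays within capacity, so 8 is optimal.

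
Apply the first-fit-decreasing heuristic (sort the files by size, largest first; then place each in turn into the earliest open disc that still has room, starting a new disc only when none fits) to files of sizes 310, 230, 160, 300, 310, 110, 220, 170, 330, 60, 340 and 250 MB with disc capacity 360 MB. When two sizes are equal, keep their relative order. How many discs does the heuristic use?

9

Sorted descending: 340, 330, 310, 310, 300, 250, 230, 220, 170, 160, 110, 60.
  340 → disc 1 (new)  [load 340/360]
  330 → disc 2 (new)  [load 330/360]
  310 → disc 3 (new)  [load 310/360]
  310 → disc 4 (new)  [load 310/360]
  300 → disc 5 (new)  [load 300/360]
  250 → disc 6 (new)  [load 250/360]
  230 → disc 7 (new)  [load 230/360]
  220 → disc 8 (new)  [load 220/360]
  170 → disc 9 (new)  [load 170/360]
  160 → disc 9  [load 330/360]
  110 → disc 6  [load 360/360]
  60 → disc 5  [load 360/360]
9 discs opened.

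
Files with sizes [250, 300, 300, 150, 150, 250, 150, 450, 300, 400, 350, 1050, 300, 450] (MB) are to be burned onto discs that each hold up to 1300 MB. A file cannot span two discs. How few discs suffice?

4

Total = 1050 + 450 + 450 + 400 + 350 + 300 + 300 + 300 + 300 + 250 + 250 + 150 + 150 + 150 = 4850 MB.
Lower bound: ⌈4850/1300⌉ = 4 discs.
A packing using 4 discs:
  disc 1: 1050 + 250 = 1300
  disc 2: 450 + 450 + 400 = 1300
  disc 3: 350 + 300 + 300 + 300 = 1250
  disc 4: 300 + 250 + 150 + 150 + 150 = 1000
This matches the lower bound, so 4 is optimal.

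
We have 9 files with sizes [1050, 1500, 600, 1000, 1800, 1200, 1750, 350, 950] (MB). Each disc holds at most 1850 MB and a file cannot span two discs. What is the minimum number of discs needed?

Total = 1800 + 1750 + 1500 + 1200 + 1050 + 1000 + 950 + 600 + 350 = 10200 MB.
Lower bound: ⌈10200/1850⌉ = 6 discs.
Also, 7 files each exceed 925 MB, and no two of those can share a disc, so at least 7 discs are needed.
A packing using 7 discs:
  disc 1: 1800 = 1800
  disc 2: 1750 = 1750
  disc 3: 1500 + 350 = 1850
  disc 4: 1200 + 600 = 1800
  disc 5: 1050 = 1050
  disc 6: 1000 = 1000
  disc 7: 950 = 950
This matches the lower bound, so 7 is optimal.

7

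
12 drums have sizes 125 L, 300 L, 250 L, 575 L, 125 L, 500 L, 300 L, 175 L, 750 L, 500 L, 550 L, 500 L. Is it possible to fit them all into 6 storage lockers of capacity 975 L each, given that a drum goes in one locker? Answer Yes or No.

Yes

A valid assignment using 6 storage lockers:
  locker 1: 750 + 175 = 925
  locker 2: 575 + 300 = 875
  locker 3: 550 + 300 + 125 = 975
  locker 4: 500 + 250 + 125 = 875
  locker 5: 500 = 500
  locker 6: 500 = 500
Every load is within 975 L, so 6 storage lockers suffice.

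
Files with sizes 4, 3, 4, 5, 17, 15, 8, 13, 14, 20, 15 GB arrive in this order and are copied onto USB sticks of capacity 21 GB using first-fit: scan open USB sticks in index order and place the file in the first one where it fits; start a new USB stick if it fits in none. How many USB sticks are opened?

  4 → USB stick 1 (new)  [load 4/21]
  3 → USB stick 1  [load 7/21]
  4 → USB stick 1  [load 11/21]
  5 → USB stick 1  [load 16/21]
  17 → USB stick 2 (new)  [load 17/21]
  15 → USB stick 3 (new)  [load 15/21]
  8 → USB stick 4 (new)  [load 8/21]
  13 → USB stick 4  [load 21/21]
  14 → USB stick 5 (new)  [load 14/21]
  20 → USB stick 6 (new)  [load 20/21]
  15 → USB stick 7 (new)  [load 15/21]
7 USB sticks opened.

7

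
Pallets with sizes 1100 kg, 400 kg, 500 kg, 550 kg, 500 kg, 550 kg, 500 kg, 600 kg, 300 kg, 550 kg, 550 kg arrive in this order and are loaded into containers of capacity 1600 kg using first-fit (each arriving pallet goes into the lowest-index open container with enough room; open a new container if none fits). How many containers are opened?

  1100 → container 1 (new)  [load 1100/1600]
  400 → container 1  [load 1500/1600]
  500 → container 2 (new)  [load 500/1600]
  550 → container 2  [load 1050/1600]
  500 → container 2  [load 1550/1600]
  550 → container 3 (new)  [load 550/1600]
  500 → container 3  [load 1050/1600]
  600 → container 4 (new)  [load 600/1600]
  300 → container 3  [load 1350/1600]
  550 → container 4  [load 1150/1600]
  550 → container 5 (new)  [load 550/1600]
5 containers opened.

5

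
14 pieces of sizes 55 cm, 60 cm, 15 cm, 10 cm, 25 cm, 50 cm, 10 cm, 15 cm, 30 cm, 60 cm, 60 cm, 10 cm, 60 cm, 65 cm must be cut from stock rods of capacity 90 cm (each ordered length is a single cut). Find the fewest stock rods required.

7

Total = 65 + 60 + 60 + 60 + 60 + 55 + 50 + 30 + 25 + 15 + 15 + 10 + 10 + 10 = 525 cm.
Lower bound: ⌈525/90⌉ = 6 stock rods.
Also, 7 pieces each exceed 45 cm, and no two of those can share a stock rod, so at least 7 stock rods are needed.
A packing using 7 stock rods:
  stock rod 1: 65 + 25 = 90
  stock rod 2: 60 + 30 = 90
  stock rod 3: 60 + 15 + 15 = 90
  stock rod 4: 60 + 10 + 10 + 10 = 90
  stock rod 5: 60 = 60
  stock rod 6: 55 = 55
  stock rod 7: 50 = 50
This matches the lower bound, so 7 is optimal.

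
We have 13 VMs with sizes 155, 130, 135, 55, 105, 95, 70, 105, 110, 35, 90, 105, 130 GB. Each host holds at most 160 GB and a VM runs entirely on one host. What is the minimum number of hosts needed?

10

Total = 155 + 135 + 130 + 130 + 110 + 105 + 105 + 105 + 95 + 90 + 70 + 55 + 35 = 1320 GB.
Lower bound: ⌈1320/160⌉ = 9 hosts.
Also, 10 VMs each exceed 80 GB, and no two of those can share a host, so at least 10 hosts are needed.
A packing using 10 hosts:
  host 1: 155 = 155
  host 2: 135 = 135
  host 3: 130 = 130
  host 4: 130 = 130
  host 5: 110 + 35 = 145
  host 6: 105 + 55 = 160
  host 7: 105 = 105
  host 8: 105 = 105
  host 9: 95 = 95
  host 10: 90 + 70 = 160
This matches the lower bound, so 10 is optimal.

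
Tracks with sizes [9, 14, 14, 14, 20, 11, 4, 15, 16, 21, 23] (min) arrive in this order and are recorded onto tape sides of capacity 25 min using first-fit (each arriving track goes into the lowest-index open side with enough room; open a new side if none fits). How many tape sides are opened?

8

  9 → side 1 (new)  [load 9/25]
  14 → side 1  [load 23/25]
  14 → side 2 (new)  [load 14/25]
  14 → side 3 (new)  [load 14/25]
  20 → side 4 (new)  [load 20/25]
  11 → side 2  [load 25/25]
  4 → side 3  [load 18/25]
  15 → side 5 (new)  [load 15/25]
  16 → side 6 (new)  [load 16/25]
  21 → side 7 (new)  [load 21/25]
  23 → side 8 (new)  [load 23/25]
8 tape sides opened.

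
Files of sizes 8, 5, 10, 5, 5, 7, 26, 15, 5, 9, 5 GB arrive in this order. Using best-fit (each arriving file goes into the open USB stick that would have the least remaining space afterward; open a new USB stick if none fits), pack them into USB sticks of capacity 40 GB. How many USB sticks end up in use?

3

  8 → USB stick 1 (new)  [load 8/40]
  5 → USB stick 1  [load 13/40]
  10 → USB stick 1  [load 23/40]
  5 → USB stick 1  [load 28/40]
  5 → USB stick 1  [load 33/40]
  7 → USB stick 1  [load 40/40]
  26 → USB stick 2 (new)  [load 26/40]
  15 → USB stick 3 (new)  [load 15/40]
  5 → USB stick 2  [load 31/40]
  9 → USB stick 2  [load 40/40]
  5 → USB stick 3  [load 20/40]
3 USB sticks opened.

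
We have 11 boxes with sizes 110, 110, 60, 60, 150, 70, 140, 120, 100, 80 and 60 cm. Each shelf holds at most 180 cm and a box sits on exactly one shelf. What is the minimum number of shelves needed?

7

Total = 150 + 140 + 120 + 110 + 110 + 100 + 80 + 70 + 60 + 60 + 60 = 1060 cm.
Lower bound: ⌈1060/180⌉ = 6 shelves.
A packing using 7 shelves:
  shelf 1: 150 = 150
  shelf 2: 140 = 140
  shelf 3: 120 + 60 = 180
  shelf 4: 110 + 70 = 180
  shelf 5: 110 + 60 = 170
  shelf 6: 100 + 80 = 180
  shelf 7: 60 = 60
No arrangement into 6 shelves stays within capacity, so 7 is optimal.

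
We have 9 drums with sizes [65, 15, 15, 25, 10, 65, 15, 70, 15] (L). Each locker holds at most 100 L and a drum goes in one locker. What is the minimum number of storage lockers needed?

3

Total = 70 + 65 + 65 + 25 + 15 + 15 + 15 + 15 + 10 = 295 L.
Lower bound: ⌈295/100⌉ = 3 storage lockers.
A packing using 3 storage lockers:
  locker 1: 70 + 15 + 15 = 100
  locker 2: 65 + 25 + 10 = 100
  locker 3: 65 + 15 + 15 = 95
This matches the lower bound, so 3 is optimal.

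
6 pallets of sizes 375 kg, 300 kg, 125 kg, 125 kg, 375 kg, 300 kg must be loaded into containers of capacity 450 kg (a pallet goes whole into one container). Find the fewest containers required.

4

Total = 375 + 375 + 300 + 300 + 125 + 125 = 1600 kg.
Lower bound: ⌈1600/450⌉ = 4 containers.
A packing using 4 containers:
  container 1: 375 = 375
  container 2: 375 = 375
  container 3: 300 + 125 = 425
  container 4: 300 + 125 = 425
This matches the lower bound, so 4 is optimal.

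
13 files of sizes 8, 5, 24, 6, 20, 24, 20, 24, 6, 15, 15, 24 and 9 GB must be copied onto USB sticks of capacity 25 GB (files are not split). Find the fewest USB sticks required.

Total = 24 + 24 + 24 + 24 + 20 + 20 + 15 + 15 + 9 + 8 + 6 + 6 + 5 = 200 GB.
Lower bound: ⌈200/25⌉ = 8 USB sticks.
A packing using 9 USB sticks:
  USB stick 1: 24 = 24
  USB stick 2: 24 = 24
  USB stick 3: 24 = 24
  USB stick 4: 24 = 24
  USB stick 5: 20 + 5 = 25
  USB stick 6: 20 = 20
  USB stick 7: 15 + 9 = 24
  USB stick 8: 15 + 8 = 23
  USB stick 9: 6 + 6 = 12
No arrangement into 8 USB sticks stays within capacity, so 9 is optimal.

9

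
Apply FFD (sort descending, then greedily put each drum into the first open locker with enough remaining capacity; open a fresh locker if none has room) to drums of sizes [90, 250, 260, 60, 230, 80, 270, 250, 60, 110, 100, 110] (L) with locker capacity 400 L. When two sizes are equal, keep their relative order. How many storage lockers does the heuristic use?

5

Sorted descending: 270, 260, 250, 250, 230, 110, 110, 100, 90, 80, 60, 60.
  270 → locker 1 (new)  [load 270/400]
  260 → locker 2 (new)  [load 260/400]
  250 → locker 3 (new)  [load 250/400]
  250 → locker 4 (new)  [load 250/400]
  230 → locker 5 (new)  [load 230/400]
  110 → locker 1  [load 380/400]
  110 → locker 2  [load 370/400]
  100 → locker 3  [load 350/400]
  90 → locker 4  [load 340/400]
  80 → locker 5  [load 310/400]
  60 → locker 4  [load 400/400]
  60 → locker 5  [load 370/400]
5 storage lockers opened.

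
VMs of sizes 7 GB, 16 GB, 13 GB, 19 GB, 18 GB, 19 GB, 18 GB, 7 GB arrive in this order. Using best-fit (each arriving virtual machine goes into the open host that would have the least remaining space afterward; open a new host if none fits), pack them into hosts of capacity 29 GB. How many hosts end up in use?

  7 → host 1 (new)  [load 7/29]
  16 → host 1  [load 23/29]
  13 → host 2 (new)  [load 13/29]
  19 → host 3 (new)  [load 19/29]
  18 → host 4 (new)  [load 18/29]
  19 → host 5 (new)  [load 19/29]
  18 → host 6 (new)  [load 18/29]
  7 → host 3  [load 26/29]
6 hosts opened.

6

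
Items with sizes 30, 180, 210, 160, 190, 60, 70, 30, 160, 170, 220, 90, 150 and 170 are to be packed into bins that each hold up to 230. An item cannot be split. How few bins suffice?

Total = 220 + 210 + 190 + 180 + 170 + 170 + 160 + 160 + 150 + 90 + 70 + 60 + 30 + 30 = 1890.
Lower bound: ⌈1890/230⌉ = 9 bins.
A packing using 10 bins:
  bin 1: 220 = 220
  bin 2: 210 = 210
  bin 3: 190 + 30 = 220
  bin 4: 180 + 30 = 210
  bin 5: 170 + 60 = 230
  bin 6: 170 = 170
  bin 7: 160 + 70 = 230
  bin 8: 160 = 160
  bin 9: 150 = 150
  bin 10: 90 = 90
No arrangement into 9 bins stays within capacity, so 10 is optimal.

10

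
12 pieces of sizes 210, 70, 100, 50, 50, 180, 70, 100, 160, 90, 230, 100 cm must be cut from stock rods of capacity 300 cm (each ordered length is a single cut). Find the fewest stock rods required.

5

Total = 230 + 210 + 180 + 160 + 100 + 100 + 100 + 90 + 70 + 70 + 50 + 50 = 1410 cm.
Lower bound: ⌈1410/300⌉ = 5 stock rods.
A packing using 5 stock rods:
  stock rod 1: 230 + 70 = 300
  stock rod 2: 210 + 90 = 300
  stock rod 3: 180 + 100 = 280
  stock rod 4: 160 + 100 = 260
  stock rod 5: 100 + 70 + 50 + 50 = 270
This matches the lower bound, so 5 is optimal.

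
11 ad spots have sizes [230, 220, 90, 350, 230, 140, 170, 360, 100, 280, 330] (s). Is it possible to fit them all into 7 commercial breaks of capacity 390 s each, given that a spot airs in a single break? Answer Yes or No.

A valid assignment using 7 commercial breaks:
  break 1: 360 = 360
  break 2: 350 = 350
  break 3: 330 = 330
  break 4: 280 + 100 = 380
  break 5: 230 + 140 = 370
  break 6: 230 + 90 = 320
  break 7: 220 + 170 = 390
Every load is within 390 s, so 7 commercial breaks suffice.

Yes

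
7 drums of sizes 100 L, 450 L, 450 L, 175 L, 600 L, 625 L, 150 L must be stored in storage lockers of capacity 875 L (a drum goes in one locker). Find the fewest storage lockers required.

Total = 625 + 600 + 450 + 450 + 175 + 150 + 100 = 2550 L.
Lower bound: ⌈2550/875⌉ = 3 storage lockers.
Also, 4 drums each exceed 875/2 L, and no two of those can share a locker, so at least 4 storage lockers are needed.
A packing using 4 storage lockers:
  locker 1: 625 + 175 = 800
  locker 2: 600 + 150 + 100 = 850
  locker 3: 450 = 450
  locker 4: 450 = 450
This matches the lower bound, so 4 is optimal.

4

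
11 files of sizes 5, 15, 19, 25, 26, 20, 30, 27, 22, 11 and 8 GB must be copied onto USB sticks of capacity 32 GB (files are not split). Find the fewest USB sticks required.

Total = 30 + 27 + 26 + 25 + 22 + 20 + 19 + 15 + 11 + 8 + 5 = 208 GB.
Lower bound: ⌈208/32⌉ = 7 USB sticks.
A packing using 8 USB sticks:
  USB stick 1: 30 = 30
  USB stick 2: 27 + 5 = 32
  USB stick 3: 26 = 26
  USB stick 4: 25 = 25
  USB stick 5: 22 + 8 = 30
  USB stick 6: 20 + 11 = 31
  USB stick 7: 19 = 19
  USB stick 8: 15 = 15
No arrangement into 7 USB sticks stays within capacity, so 8 is optimal.

8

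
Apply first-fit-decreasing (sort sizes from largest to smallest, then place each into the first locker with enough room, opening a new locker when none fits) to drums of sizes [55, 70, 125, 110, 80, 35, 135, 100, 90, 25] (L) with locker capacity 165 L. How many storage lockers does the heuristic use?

Sorted descending: 135, 125, 110, 100, 90, 80, 70, 55, 35, 25.
  135 → locker 1 (new)  [load 135/165]
  125 → locker 2 (new)  [load 125/165]
  110 → locker 3 (new)  [load 110/165]
  100 → locker 4 (new)  [load 100/165]
  90 → locker 5 (new)  [load 90/165]
  80 → locker 6 (new)  [load 80/165]
  70 → locker 5  [load 160/165]
  55 → locker 3  [load 165/165]
  35 → locker 2  [load 160/165]
  25 → locker 1  [load 160/165]
6 storage lockers opened.

6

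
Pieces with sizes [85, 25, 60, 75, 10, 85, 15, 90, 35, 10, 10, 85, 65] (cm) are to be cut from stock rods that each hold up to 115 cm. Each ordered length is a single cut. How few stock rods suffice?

7

Total = 90 + 85 + 85 + 85 + 75 + 65 + 60 + 35 + 25 + 15 + 10 + 10 + 10 = 650 cm.
Lower bound: ⌈650/115⌉ = 6 stock rods.
Also, 7 pieces each exceed 115/2 cm, and no two of those can share a stock rod, so at least 7 stock rods are needed.
A packing using 7 stock rods:
  stock rod 1: 90 + 25 = 115
  stock rod 2: 85 + 15 + 10 = 110
  stock rod 3: 85 + 10 + 10 = 105
  stock rod 4: 85 = 85
  stock rod 5: 75 + 35 = 110
  stock rod 6: 65 = 65
  stock rod 7: 60 = 60
This matches the lower bound, so 7 is optimal.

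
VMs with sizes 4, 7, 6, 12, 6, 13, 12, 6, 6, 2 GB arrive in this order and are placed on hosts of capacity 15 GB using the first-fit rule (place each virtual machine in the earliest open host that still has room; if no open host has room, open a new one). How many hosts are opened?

6

  4 → host 1 (new)  [load 4/15]
  7 → host 1  [load 11/15]
  6 → host 2 (new)  [load 6/15]
  12 → host 3 (new)  [load 12/15]
  6 → host 2  [load 12/15]
  13 → host 4 (new)  [load 13/15]
  12 → host 5 (new)  [load 12/15]
  6 → host 6 (new)  [load 6/15]
  6 → host 6  [load 12/15]
  2 → host 1  [load 13/15]
6 hosts opened.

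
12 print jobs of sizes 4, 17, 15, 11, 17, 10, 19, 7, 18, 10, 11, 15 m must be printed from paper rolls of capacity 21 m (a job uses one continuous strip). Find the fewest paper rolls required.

Total = 19 + 18 + 17 + 17 + 15 + 15 + 11 + 11 + 10 + 10 + 7 + 4 = 154 m.
Lower bound: ⌈154/21⌉ = 8 paper rolls.
A packing using 9 paper rolls:
  roll 1: 19 = 19
  roll 2: 18 = 18
  roll 3: 17 + 4 = 21
  roll 4: 17 = 17
  roll 5: 15 = 15
  roll 6: 15 = 15
  roll 7: 11 + 10 = 21
  roll 8: 11 + 10 = 21
  roll 9: 7 = 7
No arrangement into 8 paper rolls stays within capacity, so 9 is optimal.

9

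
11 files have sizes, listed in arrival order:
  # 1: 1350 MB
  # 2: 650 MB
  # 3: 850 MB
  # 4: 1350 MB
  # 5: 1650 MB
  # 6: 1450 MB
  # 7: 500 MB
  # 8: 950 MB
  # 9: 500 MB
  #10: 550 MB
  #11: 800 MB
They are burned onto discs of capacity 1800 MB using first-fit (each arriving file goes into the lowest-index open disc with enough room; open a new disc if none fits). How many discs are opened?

  1350 → disc 1 (new)  [load 1350/1800]
  650 → disc 2 (new)  [load 650/1800]
  850 → disc 2  [load 1500/1800]
  1350 → disc 3 (new)  [load 1350/1800]
  1650 → disc 4 (new)  [load 1650/1800]
  1450 → disc 5 (new)  [load 1450/1800]
  500 → disc 6 (new)  [load 500/1800]
  950 → disc 6  [load 1450/1800]
  500 → disc 7 (new)  [load 500/1800]
  550 → disc 7  [load 1050/1800]
  800 → disc 8 (new)  [load 800/1800]
8 discs opened.

8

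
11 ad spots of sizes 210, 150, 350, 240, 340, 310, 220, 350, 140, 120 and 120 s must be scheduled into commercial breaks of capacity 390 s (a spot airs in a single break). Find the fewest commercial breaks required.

Total = 350 + 350 + 340 + 310 + 240 + 220 + 210 + 150 + 140 + 120 + 120 = 2550 s.
Lower bound: ⌈2550/390⌉ = 7 commercial breaks.
A packing using 8 commercial breaks:
  break 1: 350 = 350
  break 2: 350 = 350
  break 3: 340 = 340
  break 4: 310 = 310
  break 5: 240 + 150 = 390
  break 6: 220 + 140 = 360
  break 7: 210 + 120 = 330
  break 8: 120 = 120
No arrangement into 7 commercial breaks stays within capacity, so 8 is optimal.

8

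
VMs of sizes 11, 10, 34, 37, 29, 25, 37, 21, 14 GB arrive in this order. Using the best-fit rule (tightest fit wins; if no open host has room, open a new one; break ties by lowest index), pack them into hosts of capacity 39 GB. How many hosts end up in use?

  11 → host 1 (new)  [load 11/39]
  10 → host 1  [load 21/39]
  34 → host 2 (new)  [load 34/39]
  37 → host 3 (new)  [load 37/39]
  29 → host 4 (new)  [load 29/39]
  25 → host 5 (new)  [load 25/39]
  37 → host 6 (new)  [load 37/39]
  21 → host 7 (new)  [load 21/39]
  14 → host 5  [load 39/39]
7 hosts opened.

7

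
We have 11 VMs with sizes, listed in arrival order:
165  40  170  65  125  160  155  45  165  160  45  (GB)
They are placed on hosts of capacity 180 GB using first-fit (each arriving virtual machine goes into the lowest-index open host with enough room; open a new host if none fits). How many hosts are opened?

  165 → host 1 (new)  [load 165/180]
  40 → host 2 (new)  [load 40/180]
  170 → host 3 (new)  [load 170/180]
  65 → host 2  [load 105/180]
  125 → host 4 (new)  [load 125/180]
  160 → host 5 (new)  [load 160/180]
  155 → host 6 (new)  [load 155/180]
  45 → host 2  [load 150/180]
  165 → host 7 (new)  [load 165/180]
  160 → host 8 (new)  [load 160/180]
  45 → host 4  [load 170/180]
8 hosts opened.

8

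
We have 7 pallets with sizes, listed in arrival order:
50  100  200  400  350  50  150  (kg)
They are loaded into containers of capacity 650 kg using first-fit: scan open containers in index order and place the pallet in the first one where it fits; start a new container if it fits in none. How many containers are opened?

  50 → container 1 (new)  [load 50/650]
  100 → container 1  [load 150/650]
  200 → container 1  [load 350/650]
  400 → container 2 (new)  [load 400/650]
  350 → container 3 (new)  [load 350/650]
  50 → container 1  [load 400/650]
  150 → container 1  [load 550/650]
3 containers opened.

3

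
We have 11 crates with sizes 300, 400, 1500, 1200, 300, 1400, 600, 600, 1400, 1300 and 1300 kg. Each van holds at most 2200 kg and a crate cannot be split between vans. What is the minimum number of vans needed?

Total = 1500 + 1400 + 1400 + 1300 + 1300 + 1200 + 600 + 600 + 400 + 300 + 300 = 10300 kg.
Lower bound: ⌈10300/2200⌉ = 5 vans.
Also, 6 crates each exceed 1100 kg, and no two of those can share a van, so at least 6 vans are needed.
A packing using 6 vans:
  van 1: 1500 + 600 = 2100
  van 2: 1400 + 600 = 2000
  van 3: 1400 + 400 + 300 = 2100
  van 4: 1300 + 300 = 1600
  van 5: 1300 = 1300
  van 6: 1200 = 1200
This matches the lower bound, so 6 is optimal.

6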